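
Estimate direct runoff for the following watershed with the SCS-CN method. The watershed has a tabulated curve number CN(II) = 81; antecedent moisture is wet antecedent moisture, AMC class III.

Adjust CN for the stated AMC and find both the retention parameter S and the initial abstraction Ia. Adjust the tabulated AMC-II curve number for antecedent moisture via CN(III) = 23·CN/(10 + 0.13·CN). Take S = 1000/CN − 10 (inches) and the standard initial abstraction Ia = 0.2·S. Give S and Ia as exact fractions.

S = 1900/1863 in ≈ 1.020 in; Ia = 380/1863 in ≈ 0.204 in

CN(III) from CN(II)=81: (23·81)/(10 + 0.13·81) = 186300/2053 ≈ 90.745
S = 1000/(186300/2053) − 10 = 1900/1863 in ≈ 1.020 in
Ia = 0.2·(1900/1863) = 380/1863 in ≈ 0.204 in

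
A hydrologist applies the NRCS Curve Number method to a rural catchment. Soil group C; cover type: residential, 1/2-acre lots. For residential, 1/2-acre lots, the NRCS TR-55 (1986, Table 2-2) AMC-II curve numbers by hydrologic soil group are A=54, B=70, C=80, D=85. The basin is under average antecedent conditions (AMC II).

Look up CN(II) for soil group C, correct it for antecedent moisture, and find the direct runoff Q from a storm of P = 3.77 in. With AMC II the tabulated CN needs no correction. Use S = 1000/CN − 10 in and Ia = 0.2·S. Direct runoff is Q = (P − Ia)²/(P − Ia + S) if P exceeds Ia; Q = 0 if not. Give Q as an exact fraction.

NRCS table: residential, 1/2-acre lots, soil group C → CN(II) = 80
AMC II — tabulated CN = 80 applies directly.
S = 1000/80 − 10 = 5/2 in ≈ 2.500 in
Initial abstraction Ia = S/5 = (5/2)/5 = 1/2 ≈ 0.500 in
Excess rainfall: 3.770 − 0.500 = 3.270 in; P > Ia so Q > 0
Q: (327/100)² ÷ (577/100) = 106929/57700 in (≈ 1.853 in)

Q = 106929/57700 in ≈ 1.853 in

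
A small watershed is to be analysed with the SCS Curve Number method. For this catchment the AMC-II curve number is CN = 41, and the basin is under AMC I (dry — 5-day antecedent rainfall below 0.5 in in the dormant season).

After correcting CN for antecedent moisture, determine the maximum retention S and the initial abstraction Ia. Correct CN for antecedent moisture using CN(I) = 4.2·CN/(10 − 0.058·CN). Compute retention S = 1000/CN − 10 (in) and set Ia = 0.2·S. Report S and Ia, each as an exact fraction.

Adjust CN=41 to AMC I: 4.2·41/(10 − 0.058·41) → (861/5) ÷ (3811/500) = 86100/3811 ≈ 22.592
Retention S: 1000/CN − 10 with CN=22.592 → S = 29500/861 ≈ 34.262 in
Ia = 0.2S: 0.2·34.262 = 6.852 in (exactly 5900/861)

S = 29500/861 in ≈ 34.262 in; Ia = 5900/861 in ≈ 6.852 in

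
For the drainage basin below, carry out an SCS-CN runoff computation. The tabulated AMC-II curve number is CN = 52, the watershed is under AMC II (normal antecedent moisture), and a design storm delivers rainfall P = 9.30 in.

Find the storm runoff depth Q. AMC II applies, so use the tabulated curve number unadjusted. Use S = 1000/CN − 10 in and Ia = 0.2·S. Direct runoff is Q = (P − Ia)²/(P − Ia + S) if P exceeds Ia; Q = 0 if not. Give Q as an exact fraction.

AMC II — tabulated CN = 52 applies directly.
Retention S: 1000/CN − 10 with CN=52.000 → S = 120/13 ≈ 9.231 in
Ia = 0.2S: 0.2·9.231 = 1.846 in (exactly 24/13)
P − Ia = 9.300 − 1.846 = 969/130 ≈ 7.454 in (> 0, runoff occurs)
Runoff Q = (P−Ia)²/(P−Ia+S) = (7.454)²/(7.454+9.231) = 104329/31330 ≈ 3.330 in

Q = 104329/31330 in ≈ 3.330 in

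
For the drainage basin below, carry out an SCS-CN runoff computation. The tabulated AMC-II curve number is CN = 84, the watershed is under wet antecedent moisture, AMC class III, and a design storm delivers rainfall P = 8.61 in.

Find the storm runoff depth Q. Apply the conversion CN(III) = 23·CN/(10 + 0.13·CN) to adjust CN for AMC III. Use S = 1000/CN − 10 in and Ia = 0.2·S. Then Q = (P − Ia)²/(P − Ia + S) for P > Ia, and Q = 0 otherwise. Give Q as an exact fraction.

Q = 166352226769/21631782900 in ≈ 7.690 in

Adjust CN=84 to AMC III: 23·84/(10 + 0.13·84) → 1932 ÷ (523/25) = 48300/523 ≈ 92.352
S = 1000/(48300/523) − 10 = 400/483 in ≈ 0.828 in
Ia = 0.2S: 0.2·0.828 = 0.166 in (exactly 80/483)
P − Ia = 8.610 − 0.166 = 407863/48300 ≈ 8.444 in (> 0, runoff occurs)
Runoff Q = (P−Ia)²/(P−Ia+S) = (8.444)²/(8.444+0.828) = 166352226769/21631782900 ≈ 7.690 in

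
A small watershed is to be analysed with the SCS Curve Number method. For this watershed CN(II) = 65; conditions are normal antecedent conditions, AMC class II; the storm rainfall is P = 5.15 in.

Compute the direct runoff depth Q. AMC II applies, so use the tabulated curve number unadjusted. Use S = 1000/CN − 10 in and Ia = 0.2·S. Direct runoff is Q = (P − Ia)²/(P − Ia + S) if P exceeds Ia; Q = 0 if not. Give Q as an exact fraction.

Average conditions: CN = 65 (no AMC adjustment).
Max retention: S = 1000/65 − 10 = 70/13 in (≈ 5.385 in)
Ia = 0.2S: 0.2·5.385 = 1.077 in (exactly 14/13)
Since P=5.150 > Ia=1.077: effective rainfall P−Ia = 1059/260 in
Q = (1059/260)²/((1059/260) + 70/13) = (1121481/67600)/(2459/260) = 1121481/639340 in ≈ 1.754 in

Q = 1121481/639340 in ≈ 1.754 in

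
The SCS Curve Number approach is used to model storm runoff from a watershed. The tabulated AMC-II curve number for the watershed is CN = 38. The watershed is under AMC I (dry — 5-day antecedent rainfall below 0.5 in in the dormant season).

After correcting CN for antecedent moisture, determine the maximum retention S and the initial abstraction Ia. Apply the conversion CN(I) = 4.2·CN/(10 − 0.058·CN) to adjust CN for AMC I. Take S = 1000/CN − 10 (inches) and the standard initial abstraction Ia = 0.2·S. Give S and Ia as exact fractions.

S = 15500/399 in ≈ 38.847 in; Ia = 3100/399 in ≈ 7.769 in

Dry (AMC I): CN(I) = 4.2·38/(10 − 0.058·38) = (798/5)/(1949/250) = 39900/1949 ≈ 20.472
Max retention: S = 1000/(39900/1949) − 10 = 15500/399 in (≈ 38.847 in)
Ia = 0.2·(15500/399) = 3100/399 in ≈ 7.769 in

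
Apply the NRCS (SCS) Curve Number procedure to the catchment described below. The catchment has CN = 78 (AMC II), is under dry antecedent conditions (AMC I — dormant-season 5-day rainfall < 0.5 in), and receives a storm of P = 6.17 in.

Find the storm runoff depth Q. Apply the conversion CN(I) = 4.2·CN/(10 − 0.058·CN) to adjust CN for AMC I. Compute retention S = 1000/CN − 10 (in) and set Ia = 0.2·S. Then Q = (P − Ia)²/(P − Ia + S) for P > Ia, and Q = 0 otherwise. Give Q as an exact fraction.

Adjust CN=78 to AMC I: 4.2·78/(10 − 0.058·78) → (1638/5) ÷ (1369/250) = 81900/1369 ≈ 59.825
Retention S: 1000/CN − 10 with CN=59.825 → S = 5500/819 ≈ 6.716 in
Initial abstraction Ia = S/5 = (5500/819)/5 = 1100/819 ≈ 1.343 in
P − Ia = 6.170 − 1.343 = 395323/81900 ≈ 4.827 in (> 0, runoff occurs)
Runoff Q = (P−Ia)²/(P−Ia+S) = (4.827)²/(4.827+6.716) = 156280274329/77421953700 ≈ 2.019 in

Q = 156280274329/77421953700 in ≈ 2.019 in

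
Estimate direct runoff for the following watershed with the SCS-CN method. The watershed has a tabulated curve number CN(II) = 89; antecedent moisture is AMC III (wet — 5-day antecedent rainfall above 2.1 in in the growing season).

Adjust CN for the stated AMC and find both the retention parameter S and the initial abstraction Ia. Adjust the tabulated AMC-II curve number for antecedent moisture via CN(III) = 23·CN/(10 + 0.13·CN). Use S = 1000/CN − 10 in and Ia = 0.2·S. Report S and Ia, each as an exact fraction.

S = 1100/2047 in ≈ 0.537 in; Ia = 220/2047 in ≈ 0.107 in

CN(III) from CN(II)=89: (23·89)/(10 + 0.13·89) = 204700/2157 ≈ 94.900
Max retention: S = 1000/(204700/2157) − 10 = 1100/2047 in (≈ 0.537 in)
Ia = 0.2·(1100/2047) = 220/2047 in ≈ 0.107 in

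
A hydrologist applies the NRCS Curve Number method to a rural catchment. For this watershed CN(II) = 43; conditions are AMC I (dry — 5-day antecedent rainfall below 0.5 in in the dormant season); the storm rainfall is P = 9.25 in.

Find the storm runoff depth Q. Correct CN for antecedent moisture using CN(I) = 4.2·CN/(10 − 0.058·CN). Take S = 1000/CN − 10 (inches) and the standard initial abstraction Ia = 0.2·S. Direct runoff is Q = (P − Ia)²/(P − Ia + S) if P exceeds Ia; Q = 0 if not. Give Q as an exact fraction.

Q = 12510369/50010548 in ≈ 0.250 in

Adjust CN=43 to AMC I: 4.2·43/(10 − 0.058·43) → (903/5) ÷ (3753/500) = 30100/1251 ≈ 24.061
Retention S: 1000/CN − 10 with CN=24.061 → S = 9500/301 ≈ 31.561 in
Initial abstraction Ia = S/5 = (9500/301)/5 = 1900/301 ≈ 6.312 in
Since P=9.250 > Ia=6.312: effective rainfall P−Ia = 3537/1204 in
Q: (3537/1204)² ÷ (41537/1204) = 12510369/50010548 in (≈ 0.250 in)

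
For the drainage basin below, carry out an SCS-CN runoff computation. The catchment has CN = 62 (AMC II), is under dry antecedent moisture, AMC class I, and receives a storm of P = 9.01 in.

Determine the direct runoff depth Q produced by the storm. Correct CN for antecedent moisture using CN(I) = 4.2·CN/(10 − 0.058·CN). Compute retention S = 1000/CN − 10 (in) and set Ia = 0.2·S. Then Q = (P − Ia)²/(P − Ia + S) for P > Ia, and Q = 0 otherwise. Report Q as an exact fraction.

Q = 157252695601/87660470100 in ≈ 1.794 in

Adjust CN=62 to AMC I: 4.2·62/(10 − 0.058·62) → (1302/5) ÷ (1601/250) = 65100/1601 ≈ 40.662
S = 1000/(65100/1601) − 10 = 9500/651 in ≈ 14.593 in
Ia = 0.2·(9500/651) = 1900/651 in ≈ 2.919 in
Since P=9.010 > Ia=2.919: effective rainfall P−Ia = 396551/65100 in
Q = (396551/65100)²/((396551/65100) + 9500/651) = (157252695601/4238010000)/(1346551/65100) = 157252695601/87660470100 in ≈ 1.794 in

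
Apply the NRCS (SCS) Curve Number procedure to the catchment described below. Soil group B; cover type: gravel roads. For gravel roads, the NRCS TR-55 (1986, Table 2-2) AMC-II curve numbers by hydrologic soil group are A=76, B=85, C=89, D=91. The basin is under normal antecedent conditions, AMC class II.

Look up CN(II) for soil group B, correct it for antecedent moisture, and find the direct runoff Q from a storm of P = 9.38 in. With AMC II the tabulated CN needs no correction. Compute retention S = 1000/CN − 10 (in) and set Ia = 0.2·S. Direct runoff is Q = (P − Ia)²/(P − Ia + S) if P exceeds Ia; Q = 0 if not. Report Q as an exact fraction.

Q = 58874929/7797050 in ≈ 7.551 in

NRCS table: gravel roads, soil group B → CN(II) = 85
CN(II) = 85; AMC II needs no correction.
Max retention: S = 1000/85 − 10 = 30/17 in (≈ 1.765 in)
Ia = 0.2·(30/17) = 6/17 in ≈ 0.353 in
P − Ia = 9.380 − 0.353 = 7673/850 ≈ 9.027 in (> 0, runoff occurs)
Q: (7673/850)² ÷ (9173/850) = 58874929/7797050 in (≈ 7.551 in)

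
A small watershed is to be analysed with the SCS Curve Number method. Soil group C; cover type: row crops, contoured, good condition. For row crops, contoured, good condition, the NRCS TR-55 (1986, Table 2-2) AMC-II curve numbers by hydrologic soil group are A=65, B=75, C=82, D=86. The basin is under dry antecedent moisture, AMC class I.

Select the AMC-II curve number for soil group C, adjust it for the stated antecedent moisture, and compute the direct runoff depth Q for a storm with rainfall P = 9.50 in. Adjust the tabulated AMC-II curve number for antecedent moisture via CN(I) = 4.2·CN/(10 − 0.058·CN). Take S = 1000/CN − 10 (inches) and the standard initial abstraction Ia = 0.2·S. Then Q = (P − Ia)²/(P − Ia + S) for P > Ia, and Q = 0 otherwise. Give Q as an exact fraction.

Q = 23551609/4507622 in ≈ 5.225 in

NRCS table: row crops, contoured, good condition, soil group C → CN(II) = 82
CN(I) from CN(II)=82: (4.2·82)/(10 − 0.058·82) = 28700/437 ≈ 65.675
Retention S: 1000/CN − 10 with CN=65.675 → S = 1500/287 ≈ 5.226 in
Ia = 0.2·(1500/287) = 300/287 in ≈ 1.045 in
Excess rainfall: 9.500 − 1.045 = 8.455 in; P > Ia so Q > 0
Q = (4853/574)²/((4853/574) + 1500/287) = (23551609/329476)/(7853/574) = 23551609/4507622 in ≈ 5.225 in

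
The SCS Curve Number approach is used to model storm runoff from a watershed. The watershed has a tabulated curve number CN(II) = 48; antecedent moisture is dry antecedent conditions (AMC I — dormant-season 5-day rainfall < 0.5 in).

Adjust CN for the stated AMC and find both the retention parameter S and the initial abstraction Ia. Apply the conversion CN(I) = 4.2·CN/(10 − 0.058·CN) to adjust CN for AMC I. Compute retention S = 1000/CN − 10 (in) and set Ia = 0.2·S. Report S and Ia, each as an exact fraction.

S = 1625/63 in ≈ 25.794 in; Ia = 325/63 in ≈ 5.159 in

Dry (AMC I): CN(I) = 4.2·48/(10 − 0.058·48) = (1008/5)/(902/125) = 12600/451 ≈ 27.938
Retention S: 1000/CN − 10 with CN=27.938 → S = 1625/63 ≈ 25.794 in
Initial abstraction Ia = S/5 = (1625/63)/5 = 325/63 ≈ 5.159 in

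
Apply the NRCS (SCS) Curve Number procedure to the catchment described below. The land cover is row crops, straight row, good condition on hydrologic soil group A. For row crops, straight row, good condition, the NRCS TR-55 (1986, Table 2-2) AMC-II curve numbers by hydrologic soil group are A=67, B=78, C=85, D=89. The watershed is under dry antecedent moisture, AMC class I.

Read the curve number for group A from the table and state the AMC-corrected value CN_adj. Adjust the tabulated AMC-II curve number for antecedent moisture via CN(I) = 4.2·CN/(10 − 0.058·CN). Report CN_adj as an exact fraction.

CN_adj = 46900/1019 ≈ 46.026

NRCS table: row crops, straight row, good condition, soil group A → CN(II) = 67
Adjust CN=67 to AMC I: 4.2·67/(10 − 0.058·67) → (1407/5) ÷ (3057/500) = 46900/1019 ≈ 46.026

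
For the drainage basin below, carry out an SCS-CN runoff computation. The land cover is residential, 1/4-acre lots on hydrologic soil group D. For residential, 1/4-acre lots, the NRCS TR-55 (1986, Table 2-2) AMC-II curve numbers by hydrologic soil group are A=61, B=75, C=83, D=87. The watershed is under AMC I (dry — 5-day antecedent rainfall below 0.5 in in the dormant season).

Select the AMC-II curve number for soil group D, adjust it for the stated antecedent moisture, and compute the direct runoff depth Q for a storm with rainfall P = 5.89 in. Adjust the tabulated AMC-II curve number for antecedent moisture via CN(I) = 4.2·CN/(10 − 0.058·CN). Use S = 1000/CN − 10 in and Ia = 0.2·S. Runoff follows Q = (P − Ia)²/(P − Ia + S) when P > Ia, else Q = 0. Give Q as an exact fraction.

NRCS table: residential, 1/4-acre lots, soil group D → CN(II) = 87
CN(I) from CN(II)=87: (4.2·87)/(10 − 0.058·87) = 182700/2477 ≈ 73.759
Max retention: S = 1000/(182700/2477) − 10 = 6500/1827 in (≈ 3.558 in)
Ia = 0.2·(6500/1827) = 1300/1827 in ≈ 0.712 in
Since P=5.890 > Ia=0.712: effective rainfall P−Ia = 946103/182700 in
Q: (946103/182700)² ÷ (1596103/182700) = 895110886609/291608018100 in (≈ 3.070 in)

Q = 895110886609/291608018100 in ≈ 3.070 in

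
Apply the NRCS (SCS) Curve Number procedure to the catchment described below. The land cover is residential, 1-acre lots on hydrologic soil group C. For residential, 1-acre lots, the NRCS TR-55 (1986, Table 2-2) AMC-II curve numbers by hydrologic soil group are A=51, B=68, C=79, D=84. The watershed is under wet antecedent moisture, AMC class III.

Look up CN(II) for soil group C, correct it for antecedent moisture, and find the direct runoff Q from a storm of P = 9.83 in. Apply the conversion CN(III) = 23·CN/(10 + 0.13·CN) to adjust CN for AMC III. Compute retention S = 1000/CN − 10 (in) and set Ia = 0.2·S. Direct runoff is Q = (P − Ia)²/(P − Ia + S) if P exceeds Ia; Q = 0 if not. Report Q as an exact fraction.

Q = 3041923180321/355061968700 in ≈ 8.567 in

NRCS table: residential, 1-acre lots, soil group C → CN(II) = 79
Adjust CN=79 to AMC III: 23·79/(10 + 0.13·79) → 1817 ÷ (2027/100) = 181700/2027 ≈ 89.640
Max retention: S = 1000/(181700/2027) − 10 = 2100/1817 in (≈ 1.156 in)
Ia = 0.2S: 0.2·1.156 = 0.231 in (exactly 420/1817)
Excess rainfall: 9.830 − 0.231 = 9.599 in; P > Ia so Q > 0
Q: (1744111/181700)² ÷ (1954111/181700) = 3041923180321/355061968700 in (≈ 8.567 in)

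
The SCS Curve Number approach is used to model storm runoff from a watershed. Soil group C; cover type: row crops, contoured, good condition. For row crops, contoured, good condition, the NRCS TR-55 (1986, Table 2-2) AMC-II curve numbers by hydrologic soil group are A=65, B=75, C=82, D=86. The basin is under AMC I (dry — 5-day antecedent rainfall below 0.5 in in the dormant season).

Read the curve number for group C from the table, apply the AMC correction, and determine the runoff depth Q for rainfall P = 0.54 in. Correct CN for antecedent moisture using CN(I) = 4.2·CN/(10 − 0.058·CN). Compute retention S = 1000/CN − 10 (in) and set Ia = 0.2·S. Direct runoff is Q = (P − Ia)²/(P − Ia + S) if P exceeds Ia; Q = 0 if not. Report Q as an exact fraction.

NRCS table: row crops, contoured, good condition, soil group C → CN(II) = 82
CN(I) from CN(II)=82: (4.2·82)/(10 − 0.058·82) = 28700/437 ≈ 65.675
Max retention: S = 1000/(28700/437) − 10 = 1500/287 in (≈ 5.226 in)
Ia = 0.2·(1500/287) = 300/287 in ≈ 1.045 in
P = 0.540 ≤ Ia = 1.045 in: entire storm abstracted, Q = 0.

Q = 0 in ≈ 0.000 in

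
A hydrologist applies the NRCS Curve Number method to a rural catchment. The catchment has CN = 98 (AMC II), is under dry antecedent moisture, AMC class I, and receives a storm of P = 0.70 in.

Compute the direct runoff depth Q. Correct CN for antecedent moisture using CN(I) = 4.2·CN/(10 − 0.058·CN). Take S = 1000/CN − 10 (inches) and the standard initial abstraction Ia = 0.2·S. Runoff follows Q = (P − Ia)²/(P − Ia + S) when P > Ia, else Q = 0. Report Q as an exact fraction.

Q = 38477209/115278870 in ≈ 0.334 in

Dry (AMC I): CN(I) = 4.2·98/(10 − 0.058·98) = (2058/5)/(1079/250) = 102900/1079 ≈ 95.366
Retention S: 1000/CN − 10 with CN=95.366 → S = 500/1029 ≈ 0.486 in
Ia = 0.2S: 0.2·0.486 = 0.097 in (exactly 100/1029)
Excess rainfall: 0.700 − 0.097 = 0.603 in; P > Ia so Q > 0
Q = (6203/10290)²/((6203/10290) + 500/1029) = (38477209/105884100)/(11203/10290) = 38477209/115278870 in ≈ 0.334 in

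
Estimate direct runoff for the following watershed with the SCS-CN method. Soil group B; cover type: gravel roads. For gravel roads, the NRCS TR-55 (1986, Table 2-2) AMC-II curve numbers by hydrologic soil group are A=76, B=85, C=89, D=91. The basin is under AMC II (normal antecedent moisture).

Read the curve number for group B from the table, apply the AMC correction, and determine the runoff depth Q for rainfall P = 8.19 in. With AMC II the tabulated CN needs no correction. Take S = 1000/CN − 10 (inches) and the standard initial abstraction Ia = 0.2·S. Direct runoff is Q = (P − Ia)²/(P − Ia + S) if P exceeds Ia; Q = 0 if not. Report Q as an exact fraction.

NRCS table: gravel roads, soil group B → CN(II) = 85
Average conditions: CN = 85 (no AMC adjustment).
S = 1000/85 − 10 = 30/17 in ≈ 1.765 in
Ia = 0.2·(30/17) = 6/17 in ≈ 0.353 in
Since P=8.190 > Ia=0.353: effective rainfall P−Ia = 13323/1700 in
Q = (13323/1700)²/((13323/1700) + 30/17) = (177502329/2890000)/(16323/1700) = 59167443/9249700 in ≈ 6.397 in

Q = 59167443/9249700 in ≈ 6.397 in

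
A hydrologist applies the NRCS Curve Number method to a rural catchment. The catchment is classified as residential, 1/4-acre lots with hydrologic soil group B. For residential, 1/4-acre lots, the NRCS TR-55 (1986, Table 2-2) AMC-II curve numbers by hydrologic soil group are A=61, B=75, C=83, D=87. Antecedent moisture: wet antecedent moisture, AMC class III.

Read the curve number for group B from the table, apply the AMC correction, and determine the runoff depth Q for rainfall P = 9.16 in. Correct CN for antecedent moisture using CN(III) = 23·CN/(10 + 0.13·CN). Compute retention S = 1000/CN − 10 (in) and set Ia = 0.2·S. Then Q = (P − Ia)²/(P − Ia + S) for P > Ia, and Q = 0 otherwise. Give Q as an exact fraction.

Q = 234120601/30706725 in ≈ 7.624 in

NRCS table: residential, 1/4-acre lots, soil group B → CN(II) = 75
Adjust CN=75 to AMC III: 23·75/(10 + 0.13·75) → 1725 ÷ (79/4) = 6900/79 ≈ 87.342
S = 1000/(6900/79) − 10 = 100/69 in ≈ 1.449 in
Ia = 0.2S: 0.2·1.449 = 0.290 in (exactly 20/69)
Since P=9.160 > Ia=0.290: effective rainfall P−Ia = 15301/1725 in
Runoff Q = (P−Ia)²/(P−Ia+S) = (8.870)²/(8.870+1.449) = 234120601/30706725 ≈ 7.624 in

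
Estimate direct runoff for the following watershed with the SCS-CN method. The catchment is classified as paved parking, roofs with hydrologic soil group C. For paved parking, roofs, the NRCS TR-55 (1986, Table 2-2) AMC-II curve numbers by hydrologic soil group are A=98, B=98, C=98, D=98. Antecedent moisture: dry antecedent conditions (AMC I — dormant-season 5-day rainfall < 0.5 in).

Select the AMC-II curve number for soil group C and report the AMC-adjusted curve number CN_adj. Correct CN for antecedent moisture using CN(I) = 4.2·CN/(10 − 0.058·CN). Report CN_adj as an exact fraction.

CN_adj = 102900/1079 ≈ 95.366

NRCS table: paved parking, roofs, soil group C → CN(II) = 98
Dry (AMC I): CN(I) = 4.2·98/(10 − 0.058·98) = (2058/5)/(1079/250) = 102900/1079 ≈ 95.366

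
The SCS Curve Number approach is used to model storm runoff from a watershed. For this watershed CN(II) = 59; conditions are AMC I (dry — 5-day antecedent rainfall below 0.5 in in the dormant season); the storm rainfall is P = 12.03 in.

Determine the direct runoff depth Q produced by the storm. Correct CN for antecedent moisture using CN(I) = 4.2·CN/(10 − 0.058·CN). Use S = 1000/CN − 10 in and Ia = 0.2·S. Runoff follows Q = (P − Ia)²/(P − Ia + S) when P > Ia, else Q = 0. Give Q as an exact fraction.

Adjust CN=59 to AMC I: 4.2·59/(10 − 0.058·59) → (1239/5) ÷ (3289/500) = 123900/3289 ≈ 37.671
Retention S: 1000/CN − 10 with CN=37.671 → S = 20500/1239 ≈ 16.546 in
Initial abstraction Ia = S/5 = (20500/1239)/5 = 4100/1239 ≈ 3.309 in
Excess rainfall: 12.030 − 3.309 = 8.721 in; P > Ia so Q > 0
Q: (1080517/123900)² ÷ (3130517/123900) = 1167516987289/387871056300 in (≈ 3.010 in)

Q = 1167516987289/387871056300 in ≈ 3.010 in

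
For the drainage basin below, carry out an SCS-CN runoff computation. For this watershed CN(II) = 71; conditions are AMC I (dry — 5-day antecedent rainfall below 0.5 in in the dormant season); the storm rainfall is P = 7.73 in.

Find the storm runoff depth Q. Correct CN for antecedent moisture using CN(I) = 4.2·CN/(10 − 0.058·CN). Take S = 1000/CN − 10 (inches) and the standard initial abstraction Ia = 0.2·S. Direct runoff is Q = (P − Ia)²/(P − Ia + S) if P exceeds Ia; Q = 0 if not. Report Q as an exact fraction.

CN(I) from CN(II)=71: (4.2·71)/(10 − 0.058·71) = 149100/2941 ≈ 50.697
Retention S: 1000/CN − 10 with CN=50.697 → S = 14500/1491 ≈ 9.725 in
Initial abstraction Ia = S/5 = (14500/1491)/5 = 2900/1491 ≈ 1.945 in
P − Ia = 7.730 − 1.945 = 862543/149100 ≈ 5.785 in (> 0, runoff occurs)
Q = (862543/149100)²/((862543/149100) + 14500/1491) = (743980426849/22230810000)/(2312543/149100) = 743980426849/344800161300 in ≈ 2.158 in

Q = 743980426849/344800161300 in ≈ 2.158 in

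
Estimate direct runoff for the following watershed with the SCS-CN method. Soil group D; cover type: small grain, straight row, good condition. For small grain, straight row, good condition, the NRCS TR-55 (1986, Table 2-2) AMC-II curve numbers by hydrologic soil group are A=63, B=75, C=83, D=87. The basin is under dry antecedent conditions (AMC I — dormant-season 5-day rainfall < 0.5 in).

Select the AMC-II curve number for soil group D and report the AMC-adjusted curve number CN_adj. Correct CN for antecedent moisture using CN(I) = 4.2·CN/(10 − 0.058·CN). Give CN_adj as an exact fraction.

CN_adj = 182700/2477 ≈ 73.759

NRCS table: small grain, straight row, good condition, soil group D → CN(II) = 87
Adjust CN=87 to AMC I: 4.2·87/(10 − 0.058·87) → (1827/5) ÷ (2477/500) = 182700/2477 ≈ 73.759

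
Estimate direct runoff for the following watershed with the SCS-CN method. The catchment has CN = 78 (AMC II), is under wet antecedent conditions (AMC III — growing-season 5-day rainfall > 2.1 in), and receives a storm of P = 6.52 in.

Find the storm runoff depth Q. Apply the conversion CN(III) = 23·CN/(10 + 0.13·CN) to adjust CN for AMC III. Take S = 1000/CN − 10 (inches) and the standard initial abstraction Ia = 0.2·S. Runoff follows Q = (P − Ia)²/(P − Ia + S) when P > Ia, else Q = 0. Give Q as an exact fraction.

Adjust CN=78 to AMC III: 23·78/(10 + 0.13·78) → 1794 ÷ (1007/50) = 89700/1007 ≈ 89.076
S = 1000/(89700/1007) − 10 = 1100/897 in ≈ 1.226 in
Ia = 0.2·(1100/897) = 220/897 in ≈ 0.245 in
P − Ia = 6.520 − 0.245 = 140711/22425 ≈ 6.275 in (> 0, runoff occurs)
Runoff Q = (P−Ia)²/(P−Ia+S) = (6.275)²/(6.275+1.226) = 19799585521/3772131675 ≈ 5.249 in

Q = 19799585521/3772131675 in ≈ 5.249 in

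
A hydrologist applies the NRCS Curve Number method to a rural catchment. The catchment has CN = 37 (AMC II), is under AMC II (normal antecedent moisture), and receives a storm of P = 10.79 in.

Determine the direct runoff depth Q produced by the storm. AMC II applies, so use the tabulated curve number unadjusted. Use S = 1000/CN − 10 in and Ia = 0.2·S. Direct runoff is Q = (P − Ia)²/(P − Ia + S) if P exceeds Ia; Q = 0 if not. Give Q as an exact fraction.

AMC II — tabulated CN = 37 applies directly.
Retention S: 1000/CN − 10 with CN=37.000 → S = 630/37 ≈ 17.027 in
Ia = 0.2S: 0.2·17.027 = 3.405 in (exactly 126/37)
Since P=10.790 > Ia=3.405: effective rainfall P−Ia = 27323/3700 in
Q = (27323/3700)²/((27323/3700) + 630/37) = (746546329/13690000)/(90323/3700) = 746546329/334195100 in ≈ 2.234 in

Q = 746546329/334195100 in ≈ 2.234 in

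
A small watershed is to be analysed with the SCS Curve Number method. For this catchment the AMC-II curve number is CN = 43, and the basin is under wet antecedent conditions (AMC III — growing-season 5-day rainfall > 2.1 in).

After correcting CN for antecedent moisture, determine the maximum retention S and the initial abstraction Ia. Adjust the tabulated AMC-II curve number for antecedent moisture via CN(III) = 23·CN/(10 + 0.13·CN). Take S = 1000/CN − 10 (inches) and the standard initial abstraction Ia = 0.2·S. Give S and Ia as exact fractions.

S = 5700/989 in ≈ 5.763 in; Ia = 1140/989 in ≈ 1.153 in

Wet (AMC III): CN(III) = 23·43/(10 + 0.13·43) = 989/(1559/100) = 98900/1559 ≈ 63.438
Max retention: S = 1000/(98900/1559) − 10 = 5700/989 in (≈ 5.763 in)
Ia = 0.2S: 0.2·5.763 = 1.153 in (exactly 1140/989)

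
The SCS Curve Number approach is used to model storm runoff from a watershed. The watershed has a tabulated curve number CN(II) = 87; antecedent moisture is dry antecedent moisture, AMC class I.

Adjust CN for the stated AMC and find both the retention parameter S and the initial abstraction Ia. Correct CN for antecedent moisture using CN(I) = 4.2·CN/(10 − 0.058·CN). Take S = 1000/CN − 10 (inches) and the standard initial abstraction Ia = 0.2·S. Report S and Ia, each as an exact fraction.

CN(I) from CN(II)=87: (4.2·87)/(10 − 0.058·87) = 182700/2477 ≈ 73.759
Retention S: 1000/CN − 10 with CN=73.759 → S = 6500/1827 ≈ 3.558 in
Initial abstraction Ia = S/5 = (6500/1827)/5 = 1300/1827 ≈ 0.712 in

S = 6500/1827 in ≈ 3.558 in; Ia = 1300/1827 in ≈ 0.712 in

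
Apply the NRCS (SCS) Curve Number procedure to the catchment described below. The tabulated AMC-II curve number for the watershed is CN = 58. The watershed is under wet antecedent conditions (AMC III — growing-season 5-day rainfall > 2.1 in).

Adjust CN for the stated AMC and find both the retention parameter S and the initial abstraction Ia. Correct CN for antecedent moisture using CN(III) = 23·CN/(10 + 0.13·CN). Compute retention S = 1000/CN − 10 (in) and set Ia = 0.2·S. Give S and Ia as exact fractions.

S = 2100/667 in ≈ 3.148 in; Ia = 420/667 in ≈ 0.630 in

Wet (AMC III): CN(III) = 23·58/(10 + 0.13·58) = 1334/(877/50) = 66700/877 ≈ 76.055
S = 1000/(66700/877) − 10 = 2100/667 in ≈ 3.148 in
Ia = 0.2·(2100/667) = 420/667 in ≈ 0.630 in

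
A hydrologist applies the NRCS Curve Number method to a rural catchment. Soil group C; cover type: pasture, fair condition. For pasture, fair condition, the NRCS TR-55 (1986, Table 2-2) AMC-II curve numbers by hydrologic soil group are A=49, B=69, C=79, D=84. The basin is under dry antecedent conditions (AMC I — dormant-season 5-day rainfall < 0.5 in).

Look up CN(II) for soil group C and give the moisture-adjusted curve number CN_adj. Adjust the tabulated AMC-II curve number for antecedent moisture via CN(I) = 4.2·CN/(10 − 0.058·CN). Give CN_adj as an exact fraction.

NRCS table: pasture, fair condition, soil group C → CN(II) = 79
Adjust CN=79 to AMC I: 4.2·79/(10 − 0.058·79) → (1659/5) ÷ (2709/500) = 7900/129 ≈ 61.240

CN_adj = 7900/129 ≈ 61.240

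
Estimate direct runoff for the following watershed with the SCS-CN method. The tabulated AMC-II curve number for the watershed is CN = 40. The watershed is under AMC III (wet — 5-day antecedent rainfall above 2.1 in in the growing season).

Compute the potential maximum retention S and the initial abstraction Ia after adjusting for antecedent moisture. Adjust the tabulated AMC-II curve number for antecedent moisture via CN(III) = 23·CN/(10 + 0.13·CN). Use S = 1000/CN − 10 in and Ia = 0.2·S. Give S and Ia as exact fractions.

Wet (AMC III): CN(III) = 23·40/(10 + 0.13·40) = 920/(76/5) = 1150/19 ≈ 60.526
S = 1000/(1150/19) − 10 = 150/23 in ≈ 6.522 in
Ia = 0.2S: 0.2·6.522 = 1.304 in (exactly 30/23)

S = 150/23 in ≈ 6.522 in; Ia = 30/23 in ≈ 1.304 in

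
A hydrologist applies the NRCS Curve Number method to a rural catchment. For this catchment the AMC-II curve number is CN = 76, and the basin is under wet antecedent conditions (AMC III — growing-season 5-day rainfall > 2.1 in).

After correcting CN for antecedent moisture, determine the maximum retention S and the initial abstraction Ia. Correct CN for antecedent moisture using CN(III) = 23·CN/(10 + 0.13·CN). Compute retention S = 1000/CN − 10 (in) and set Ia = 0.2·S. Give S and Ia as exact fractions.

S = 600/437 in ≈ 1.373 in; Ia = 120/437 in ≈ 0.275 in

CN(III) from CN(II)=76: (23·76)/(10 + 0.13·76) = 43700/497 ≈ 87.928
Retention S: 1000/CN − 10 with CN=87.928 → S = 600/437 ≈ 1.373 in
Ia = 0.2S: 0.2·1.373 = 0.275 in (exactly 120/437)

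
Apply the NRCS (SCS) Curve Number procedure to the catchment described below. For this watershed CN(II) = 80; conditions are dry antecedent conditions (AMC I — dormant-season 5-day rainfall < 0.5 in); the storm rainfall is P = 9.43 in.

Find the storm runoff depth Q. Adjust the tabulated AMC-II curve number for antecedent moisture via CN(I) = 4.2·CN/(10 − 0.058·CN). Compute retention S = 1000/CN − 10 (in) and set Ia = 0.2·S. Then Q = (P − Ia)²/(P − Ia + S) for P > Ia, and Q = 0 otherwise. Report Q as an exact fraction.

Dry (AMC I): CN(I) = 4.2·80/(10 − 0.058·80) = 336/(134/25) = 4200/67 ≈ 62.687
S = 1000/(4200/67) − 10 = 125/21 in ≈ 5.952 in
Ia = 0.2·(125/21) = 25/21 in ≈ 1.190 in
P − Ia = 9.430 − 1.190 = 17303/2100 ≈ 8.240 in (> 0, runoff occurs)
Q: (17303/2100)² ÷ (29803/2100) = 299393809/62586300 in (≈ 4.784 in)

Q = 299393809/62586300 in ≈ 4.784 in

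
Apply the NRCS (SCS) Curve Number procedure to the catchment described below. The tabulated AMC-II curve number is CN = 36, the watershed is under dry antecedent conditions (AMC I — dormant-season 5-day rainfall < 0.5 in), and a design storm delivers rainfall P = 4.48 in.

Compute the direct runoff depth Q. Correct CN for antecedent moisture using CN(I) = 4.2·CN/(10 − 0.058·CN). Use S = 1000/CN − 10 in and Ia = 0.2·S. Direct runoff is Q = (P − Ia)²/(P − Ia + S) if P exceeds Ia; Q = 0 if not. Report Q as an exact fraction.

CN(I) from CN(II)=36: (4.2·36)/(10 − 0.058·36) = 18900/989 ≈ 19.110
S = 1000/(18900/989) − 10 = 8000/189 in ≈ 42.328 in
Ia = 0.2S: 0.2·42.328 = 8.466 in (exactly 1600/189)
P = 4.480 ≤ Ia = 8.466 in: entire storm abstracted, Q = 0.

Q = 0 in ≈ 0.000 in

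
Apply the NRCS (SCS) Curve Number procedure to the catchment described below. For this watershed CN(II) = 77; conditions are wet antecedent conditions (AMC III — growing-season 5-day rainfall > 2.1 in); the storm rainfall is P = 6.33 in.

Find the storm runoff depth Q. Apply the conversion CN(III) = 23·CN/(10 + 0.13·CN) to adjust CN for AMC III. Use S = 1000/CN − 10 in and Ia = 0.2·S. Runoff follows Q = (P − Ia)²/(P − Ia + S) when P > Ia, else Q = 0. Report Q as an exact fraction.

Q = 2184721081/436905700 in ≈ 5.000 in

CN(III) from CN(II)=77: (23·77)/(10 + 0.13·77) = 7700/87 ≈ 88.506
Max retention: S = 1000/(7700/87) − 10 = 100/77 in (≈ 1.299 in)
Ia = 0.2S: 0.2·1.299 = 0.260 in (exactly 20/77)
P − Ia = 6.330 − 0.260 = 46741/7700 ≈ 6.070 in (> 0, runoff occurs)
Q = (46741/7700)²/((46741/7700) + 100/77) = (2184721081/59290000)/(56741/7700) = 2184721081/436905700 in ≈ 5.000 in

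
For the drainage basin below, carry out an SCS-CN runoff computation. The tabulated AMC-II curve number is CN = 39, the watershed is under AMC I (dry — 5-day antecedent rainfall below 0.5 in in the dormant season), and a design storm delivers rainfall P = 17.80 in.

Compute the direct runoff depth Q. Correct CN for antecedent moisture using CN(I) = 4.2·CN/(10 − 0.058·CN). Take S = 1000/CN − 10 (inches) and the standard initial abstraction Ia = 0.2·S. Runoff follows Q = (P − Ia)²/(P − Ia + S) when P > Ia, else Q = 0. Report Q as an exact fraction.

Q = 1796996881/798078645 in ≈ 2.252 in

Dry (AMC I): CN(I) = 4.2·39/(10 − 0.058·39) = (819/5)/(3869/500) = 81900/3869 ≈ 21.168
S = 1000/(81900/3869) − 10 = 30500/819 in ≈ 37.241 in
Ia = 0.2·(30500/819) = 6100/819 in ≈ 7.448 in
Excess rainfall: 17.800 − 7.448 = 10.352 in; P > Ia so Q > 0
Q = (42391/4095)²/((42391/4095) + 30500/819) = (1796996881/16769025)/(194891/4095) = 1796996881/798078645 in ≈ 2.252 in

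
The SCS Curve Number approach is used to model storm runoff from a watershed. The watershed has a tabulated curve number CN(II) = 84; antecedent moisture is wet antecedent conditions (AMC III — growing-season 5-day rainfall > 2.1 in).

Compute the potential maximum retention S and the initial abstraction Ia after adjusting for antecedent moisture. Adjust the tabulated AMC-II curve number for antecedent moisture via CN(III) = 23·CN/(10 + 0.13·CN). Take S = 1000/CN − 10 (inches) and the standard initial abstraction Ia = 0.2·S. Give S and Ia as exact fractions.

Adjust CN=84 to AMC III: 23·84/(10 + 0.13·84) → 1932 ÷ (523/25) = 48300/523 ≈ 92.352
S = 1000/(48300/523) − 10 = 400/483 in ≈ 0.828 in
Ia = 0.2S: 0.2·0.828 = 0.166 in (exactly 80/483)

S = 400/483 in ≈ 0.828 in; Ia = 80/483 in ≈ 0.166 in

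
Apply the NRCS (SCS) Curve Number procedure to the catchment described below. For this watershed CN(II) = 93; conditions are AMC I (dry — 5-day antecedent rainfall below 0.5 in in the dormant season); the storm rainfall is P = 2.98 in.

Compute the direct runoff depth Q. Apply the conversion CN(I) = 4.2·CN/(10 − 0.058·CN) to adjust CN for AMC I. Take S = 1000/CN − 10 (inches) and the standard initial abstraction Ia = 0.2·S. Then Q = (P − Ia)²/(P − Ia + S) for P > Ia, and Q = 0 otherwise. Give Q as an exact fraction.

Dry (AMC I): CN(I) = 4.2·93/(10 − 0.058·93) = (1953/5)/(2303/500) = 27900/329 ≈ 84.802
Retention S: 1000/CN − 10 with CN=84.802 → S = 500/279 ≈ 1.792 in
Initial abstraction Ia = S/5 = (500/279)/5 = 100/279 ≈ 0.358 in
P − Ia = 2.980 − 0.358 = 36571/13950 ≈ 2.622 in (> 0, runoff occurs)
Q = (36571/13950)²/((36571/13950) + 500/279) = (1337438041/194602500)/(61571/13950) = 1337438041/858915450 in ≈ 1.557 in

Q = 1337438041/858915450 in ≈ 1.557 in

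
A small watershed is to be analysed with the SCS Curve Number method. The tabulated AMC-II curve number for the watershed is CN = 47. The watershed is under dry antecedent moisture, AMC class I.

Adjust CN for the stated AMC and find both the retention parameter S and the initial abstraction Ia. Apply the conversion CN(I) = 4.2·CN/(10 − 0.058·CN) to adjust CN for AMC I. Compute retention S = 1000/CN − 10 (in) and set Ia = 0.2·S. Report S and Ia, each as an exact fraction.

S = 26500/987 in ≈ 26.849 in; Ia = 5300/987 in ≈ 5.370 in

CN(I) from CN(II)=47: (4.2·47)/(10 − 0.058·47) = 98700/3637 ≈ 27.138
Max retention: S = 1000/(98700/3637) − 10 = 26500/987 in (≈ 26.849 in)
Ia = 0.2S: 0.2·26.849 = 5.370 in (exactly 5300/987)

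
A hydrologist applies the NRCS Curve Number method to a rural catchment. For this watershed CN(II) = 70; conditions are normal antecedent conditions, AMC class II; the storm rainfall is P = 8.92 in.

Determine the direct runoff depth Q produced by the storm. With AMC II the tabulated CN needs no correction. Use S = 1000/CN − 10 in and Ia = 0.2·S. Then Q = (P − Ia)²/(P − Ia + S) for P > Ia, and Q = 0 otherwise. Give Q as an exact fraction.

Q = 1990921/378175 in ≈ 5.265 in

AMC II — tabulated CN = 70 applies directly.
Max retention: S = 1000/70 − 10 = 30/7 in (≈ 4.286 in)
Initial abstraction Ia = S/5 = (30/7)/5 = 6/7 ≈ 0.857 in
Excess rainfall: 8.920 − 0.857 = 8.063 in; P > Ia so Q > 0
Q = (1411/175)²/((1411/175) + 30/7) = (1990921/30625)/(2161/175) = 1990921/378175 in ≈ 5.265 in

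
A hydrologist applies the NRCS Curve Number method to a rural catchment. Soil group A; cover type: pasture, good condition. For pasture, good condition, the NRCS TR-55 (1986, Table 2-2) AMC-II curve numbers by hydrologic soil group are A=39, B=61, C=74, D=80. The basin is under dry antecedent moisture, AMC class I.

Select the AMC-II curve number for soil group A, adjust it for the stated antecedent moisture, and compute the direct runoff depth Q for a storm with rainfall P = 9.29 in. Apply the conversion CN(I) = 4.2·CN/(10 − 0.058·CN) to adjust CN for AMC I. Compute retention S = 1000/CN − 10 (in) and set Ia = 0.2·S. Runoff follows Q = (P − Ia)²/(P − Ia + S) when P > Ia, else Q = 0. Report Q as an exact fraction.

Q = 22756024201/262149696900 in ≈ 0.087 in

NRCS table: pasture, good condition, soil group A → CN(II) = 39
Dry (AMC I): CN(I) = 4.2·39/(10 − 0.058·39) = (819/5)/(3869/500) = 81900/3869 ≈ 21.168
S = 1000/(81900/3869) − 10 = 30500/819 in ≈ 37.241 in
Ia = 0.2·(30500/819) = 6100/819 in ≈ 7.448 in
P − Ia = 9.290 − 7.448 = 150851/81900 ≈ 1.842 in (> 0, runoff occurs)
Q = (150851/81900)²/((150851/81900) + 30500/819) = (22756024201/6707610000)/(3200851/81900) = 22756024201/262149696900 in ≈ 0.087 in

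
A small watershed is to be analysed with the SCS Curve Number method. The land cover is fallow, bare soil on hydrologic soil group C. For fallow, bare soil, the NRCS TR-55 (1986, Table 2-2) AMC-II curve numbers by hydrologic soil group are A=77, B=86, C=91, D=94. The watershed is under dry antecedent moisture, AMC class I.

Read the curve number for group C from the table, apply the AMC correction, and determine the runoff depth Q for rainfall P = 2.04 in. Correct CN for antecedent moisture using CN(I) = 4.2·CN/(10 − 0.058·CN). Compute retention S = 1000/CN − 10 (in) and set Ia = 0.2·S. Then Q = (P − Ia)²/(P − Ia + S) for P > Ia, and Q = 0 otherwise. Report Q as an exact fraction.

Q = 69372241/110567275 in ≈ 0.627 in

NRCS table: fallow, bare soil, soil group C → CN(II) = 91
Dry (AMC I): CN(I) = 4.2·91/(10 − 0.058·91) = (1911/5)/(2361/500) = 63700/787 ≈ 80.940
S = 1000/(63700/787) − 10 = 1500/637 in ≈ 2.355 in
Initial abstraction Ia = S/5 = (1500/637)/5 = 300/637 ≈ 0.471 in
P − Ia = 2.040 − 0.471 = 24987/15925 ≈ 1.569 in (> 0, runoff occurs)
Q: (24987/15925)² ÷ (62487/15925) = 69372241/110567275 in (≈ 0.627 in)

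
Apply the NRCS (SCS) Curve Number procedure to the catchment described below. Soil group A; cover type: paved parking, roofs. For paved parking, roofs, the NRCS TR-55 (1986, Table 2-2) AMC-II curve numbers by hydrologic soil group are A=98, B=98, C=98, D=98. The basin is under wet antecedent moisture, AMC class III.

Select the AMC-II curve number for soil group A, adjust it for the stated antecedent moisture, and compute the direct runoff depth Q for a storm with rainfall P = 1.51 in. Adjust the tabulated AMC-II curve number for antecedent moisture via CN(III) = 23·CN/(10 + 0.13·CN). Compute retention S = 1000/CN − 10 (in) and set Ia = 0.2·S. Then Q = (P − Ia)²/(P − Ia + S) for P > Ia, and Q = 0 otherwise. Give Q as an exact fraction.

Q = 28283503329/20080547900 in ≈ 1.409 in

NRCS table: paved parking, roofs, soil group A → CN(II) = 98
Adjust CN=98 to AMC III: 23·98/(10 + 0.13·98) → 2254 ÷ (1137/50) = 112700/1137 ≈ 99.120
Max retention: S = 1000/(112700/1137) − 10 = 100/1127 in (≈ 0.089 in)
Ia = 0.2·(100/1127) = 20/1127 in ≈ 0.018 in
Excess rainfall: 1.510 − 0.018 = 1.492 in; P > Ia so Q > 0
Q: (168177/112700)² ÷ (178177/112700) = 28283503329/20080547900 in (≈ 1.409 in)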